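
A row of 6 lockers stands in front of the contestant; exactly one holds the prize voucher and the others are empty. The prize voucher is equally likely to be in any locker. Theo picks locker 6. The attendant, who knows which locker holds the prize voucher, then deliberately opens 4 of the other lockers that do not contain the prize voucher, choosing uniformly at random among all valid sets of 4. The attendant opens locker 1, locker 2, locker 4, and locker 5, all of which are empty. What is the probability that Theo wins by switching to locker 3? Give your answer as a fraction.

5/6

Apply Bayes' rule, conditioning on where the prize voucher actually is.
If it is in any of lockers 1, 2, 4, and 5 (prior 1/6 each): that locker was opened and seen not to hold the prize — ruled out; weight (1/6)·0 = 0 each.
If it is in locker 3 (prior 1/6): the attendant has no choice, probability 1; weight (1/6)·1 = 1/6.
If it is in locker 6 (prior 1/6): the attendant has 5 equally likely choices, so probability 1/5; weight (1/6)·(1/5) = 1/30.
The weights sum to 1/5.
So P(the prize voucher in locker 3 | the attendant opened locker 1, locker 2, locker 4, and locker 5) = (1/6) / (1/5) = 5/6.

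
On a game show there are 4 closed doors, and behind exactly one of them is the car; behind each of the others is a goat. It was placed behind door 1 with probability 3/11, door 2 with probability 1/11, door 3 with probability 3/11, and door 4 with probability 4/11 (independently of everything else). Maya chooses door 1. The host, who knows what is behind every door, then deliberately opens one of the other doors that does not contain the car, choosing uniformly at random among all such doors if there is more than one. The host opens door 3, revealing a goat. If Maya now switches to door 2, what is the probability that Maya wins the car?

1/7

Apply Bayes' rule, conditioning on where the car actually is.
If it is behind door 1 (prior 3/11): the host has 3 equally likely choices, so probability 1/3; weight (3/11)·(1/3) = 1/11.
If it is behind door 2 (prior 1/11): the host has 2 equally likely choices, so probability 1/2; weight (1/11)·(1/2) = 1/22.
If it is behind door 3 (prior 3/11): the host opened door 3, so this case is ruled out; weight (3/11)·0 = 0.
If it is behind door 4 (prior 4/11): the host has 2 equally likely choices, so probability 1/2; weight (4/11)·(1/2) = 2/11.
The weights sum to 7/22.
So P(the car behind door 2 | the host opened door 3) = (1/22) / (7/22) = 1/7.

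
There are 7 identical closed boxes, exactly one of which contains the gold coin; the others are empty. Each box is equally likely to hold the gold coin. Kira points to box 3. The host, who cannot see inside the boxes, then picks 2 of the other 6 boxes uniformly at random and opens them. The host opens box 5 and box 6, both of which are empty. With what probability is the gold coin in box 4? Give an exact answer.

1/5

Because the host chose which boxes to open without knowing where the gold coin is, the choice is independent of the prize location. Learning that none of the 2 opened boxes holds the gold coin simply rules out those 2 locations and leaves the remaining 5 boxes still equally likely by symmetry.
So P(the gold coin in box 4) = 1/5.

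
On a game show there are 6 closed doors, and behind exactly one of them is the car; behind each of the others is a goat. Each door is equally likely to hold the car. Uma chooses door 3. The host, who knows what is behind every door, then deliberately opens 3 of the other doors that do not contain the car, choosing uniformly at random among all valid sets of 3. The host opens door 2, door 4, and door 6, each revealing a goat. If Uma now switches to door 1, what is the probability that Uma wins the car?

Consider each possible location of the car in turn.
If it is behind either of doors 1 and 5 (prior 1/6 each): the host has 4 equally likely choices, so probability 1/4; weight (1/6)·(1/4) = 1/24 each.
If it is behind any of doors 2, 4, and 6 (prior 1/6 each): that door was opened and seen not to hold the prize — ruled out; weight (1/6)·0 = 0 each.
If it is behind door 3 (prior 1/6): the host has 10 equally likely choices, so probability 1/10; weight (1/6)·(1/10) = 1/60.
The weights sum to 1/10.
So P(the car behind door 1 | the host opened door 2, door 4, and door 6) = (1/24) / (1/10) = 5/12.

5/12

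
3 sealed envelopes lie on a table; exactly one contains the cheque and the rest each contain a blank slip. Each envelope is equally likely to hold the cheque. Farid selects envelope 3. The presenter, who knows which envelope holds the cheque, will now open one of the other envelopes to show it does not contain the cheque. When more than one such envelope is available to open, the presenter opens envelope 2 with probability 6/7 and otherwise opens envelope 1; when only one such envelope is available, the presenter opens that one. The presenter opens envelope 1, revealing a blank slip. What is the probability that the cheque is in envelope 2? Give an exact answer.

7/8

Condition on the true location of the cheque.
If it is in envelope 1 (prior 1/3): the presenter opened envelope 1, so this case is ruled out; weight (1/3)·0 = 0.
If it is in envelope 2 (prior 1/3): only envelope 1 is available, probability 1; weight (1/3)·1 = 1/3.
If it is in envelope 3 (prior 1/3): envelope 2 is available but not opened, probability 1/7; weight (1/3)·(1/7) = 1/21.
The weights sum to 8/21.
So P(the cheque in envelope 2 | the presenter opened envelope 1) = (1/3) / (8/21) = 7/8.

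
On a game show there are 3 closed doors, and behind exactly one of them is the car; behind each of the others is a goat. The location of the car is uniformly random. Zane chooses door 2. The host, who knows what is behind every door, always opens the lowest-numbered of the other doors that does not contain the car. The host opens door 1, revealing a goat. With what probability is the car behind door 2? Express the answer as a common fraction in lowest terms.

Apply Bayes' rule, conditioning on where the car actually is.
If it is behind door 1 (prior 1/3): the host opened door 1, so this case is ruled out; weight (1/3)·0 = 0.
If it is behind either of doors 2 and 3 (prior 1/3 each): door 1 is the lowest-numbered option available, probability 1; weight (1/3)·1 = 1/3 each.
The weights sum to 2/3.
So P(the car behind door 2 | the host opened door 1) = (1/3) / (2/3) = 1/2.

1/2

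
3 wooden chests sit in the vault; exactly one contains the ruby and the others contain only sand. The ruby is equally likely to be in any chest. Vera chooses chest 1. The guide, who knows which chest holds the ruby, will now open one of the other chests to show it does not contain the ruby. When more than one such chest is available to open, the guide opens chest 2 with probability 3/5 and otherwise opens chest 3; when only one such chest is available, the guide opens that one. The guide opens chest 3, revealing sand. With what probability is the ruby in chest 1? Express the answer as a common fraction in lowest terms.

Condition on the true location of the ruby.
If it is in chest 1 (prior 1/3): chest 2 is available but not opened, probability 2/5; weight (1/3)·(2/5) = 2/15.
If it is in chest 2 (prior 1/3): only chest 3 is available, probability 1; weight (1/3)·1 = 1/3.
If it is in chest 3 (prior 1/3): the guide opened chest 3, so this case is ruled out; weight (1/3)·0 = 0.
The weights sum to 7/15.
So P(the ruby in chest 1 | the guide opened chest 3) = (2/15) / (7/15) = 2/7.

2/7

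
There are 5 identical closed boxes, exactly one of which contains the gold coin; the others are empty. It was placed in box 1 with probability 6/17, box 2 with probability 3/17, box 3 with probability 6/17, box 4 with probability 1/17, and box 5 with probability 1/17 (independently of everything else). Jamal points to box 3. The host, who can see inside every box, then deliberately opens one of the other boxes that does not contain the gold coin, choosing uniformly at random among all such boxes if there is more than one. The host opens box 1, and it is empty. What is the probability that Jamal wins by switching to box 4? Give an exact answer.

2/19

Consider each possible location of the gold coin in turn.
If it is in box 1 (prior 6/17): the host opened box 1, so this case is ruled out; weight (6/17)·0 = 0.
If it is in box 2 (prior 3/17): the host has 3 equally likely choices, so probability 1/3; weight (3/17)·(1/3) = 1/17.
If it is in box 3 (prior 6/17): the host has 4 equally likely choices, so probability 1/4; weight (6/17)·(1/4) = 3/34.
If it is in either of boxes 4 and 5 (prior 1/17 each): the host has 3 equally likely choices, so probability 1/3; weight (1/17)·(1/3) = 1/51 each.
The weights sum to 19/102.
So P(the gold coin in box 4 | the host opened box 1) = (1/51) / (19/102) = 2/19.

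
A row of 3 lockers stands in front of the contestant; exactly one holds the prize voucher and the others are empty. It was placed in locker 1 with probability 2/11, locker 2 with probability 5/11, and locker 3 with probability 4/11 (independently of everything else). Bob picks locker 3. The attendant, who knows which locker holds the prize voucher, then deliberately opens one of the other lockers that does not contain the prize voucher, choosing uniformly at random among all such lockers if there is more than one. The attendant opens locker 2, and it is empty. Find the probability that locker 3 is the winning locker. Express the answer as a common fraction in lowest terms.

1/2

Apply Bayes' rule, conditioning on where the prize voucher actually is.
If it is in locker 1 (prior 2/11): the attendant has no choice, probability 1; weight (2/11)·1 = 2/11.
If it is in locker 2 (prior 5/11): the attendant opened locker 2, so this case is ruled out; weight (5/11)·0 = 0.
If it is in locker 3 (prior 4/11): the attendant has 2 equally likely choices, so probability 1/2; weight (4/11)·(1/2) = 2/11.
The weights sum to 4/11.
So P(the prize voucher in locker 3 | the attendant opened locker 2) = (2/11) / (4/11) = 1/2.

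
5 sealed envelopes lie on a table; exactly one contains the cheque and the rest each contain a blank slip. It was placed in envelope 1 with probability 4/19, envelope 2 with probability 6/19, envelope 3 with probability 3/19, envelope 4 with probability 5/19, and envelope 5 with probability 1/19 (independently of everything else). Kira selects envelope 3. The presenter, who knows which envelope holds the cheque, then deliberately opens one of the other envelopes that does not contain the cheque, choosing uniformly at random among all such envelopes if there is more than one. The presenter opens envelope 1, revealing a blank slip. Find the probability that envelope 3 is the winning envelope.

Consider each possible location of the cheque in turn.
If it is in envelope 1 (prior 4/19): the presenter opened envelope 1, so this case is ruled out; weight (4/19)·0 = 0.
If it is in envelope 2 (prior 6/19): the presenter has 3 equally likely choices, so probability 1/3; weight (6/19)·(1/3) = 2/19.
If it is in envelope 3 (prior 3/19): the presenter has 4 equally likely choices, so probability 1/4; weight (3/19)·(1/4) = 3/76.
If it is in envelope 4 (prior 5/19): the presenter has 3 equally likely choices, so probability 1/3; weight (5/19)·(1/3) = 5/57.
If it is in envelope 5 (prior 1/19): the presenter has 3 equally likely choices, so probability 1/3; weight (1/19)·(1/3) = 1/57.
The weights sum to 1/4.
So P(the cheque in envelope 3 | the presenter opened envelope 1) = (3/76) / (1/4) = 3/19.

3/19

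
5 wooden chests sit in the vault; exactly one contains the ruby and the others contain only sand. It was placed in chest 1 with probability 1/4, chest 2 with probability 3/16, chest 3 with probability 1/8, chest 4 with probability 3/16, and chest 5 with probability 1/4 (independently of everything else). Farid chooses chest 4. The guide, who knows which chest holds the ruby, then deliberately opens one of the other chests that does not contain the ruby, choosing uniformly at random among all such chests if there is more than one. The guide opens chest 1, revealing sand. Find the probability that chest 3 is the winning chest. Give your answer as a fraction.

Consider each possible location of the ruby in turn.
If it is in chest 1 (prior 1/4): the guide opened chest 1, so this case is ruled out; weight (1/4)·0 = 0.
If it is in chest 2 (prior 3/16): the guide has 3 equally likely choices, so probability 1/3; weight (3/16)·(1/3) = 1/16.
If it is in chest 3 (prior 1/8): the guide has 3 equally likely choices, so probability 1/3; weight (1/8)·(1/3) = 1/24.
If it is in chest 4 (prior 3/16): the guide has 4 equally likely choices, so probability 1/4; weight (3/16)·(1/4) = 3/64.
If it is in chest 5 (prior 1/4): the guide has 3 equally likely choices, so probability 1/3; weight (1/4)·(1/3) = 1/12.
The weights sum to 15/64.
So P(the ruby in chest 3 | the guide opened chest 1) = (1/24) / (15/64) = 8/45.

8/45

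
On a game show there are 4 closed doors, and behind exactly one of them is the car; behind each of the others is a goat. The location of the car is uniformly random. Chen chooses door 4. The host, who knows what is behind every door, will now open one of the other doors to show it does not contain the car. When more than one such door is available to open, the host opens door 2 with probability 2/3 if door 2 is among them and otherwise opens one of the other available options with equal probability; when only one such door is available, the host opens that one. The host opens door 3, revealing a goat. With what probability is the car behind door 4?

1/6

Consider each possible location of the car in turn.
If it is behind door 1 (prior 1/4): door 2 is available but not opened, probability 1/3; weight (1/4)·(1/3) = 1/12.
If it is behind door 2 (prior 1/4): door 2 holds the prize so is unavailable; the host chooses uniformly among the 2 others, probability 1/2; weight (1/4)·(1/2) = 1/8.
If it is behind door 3 (prior 1/4): the host opened door 3, so this case is ruled out; weight (1/4)·0 = 0.
If it is behind door 4 (prior 1/4): door 2 is available but not opened; door 3 gets probability (1 − 2/3)/2 = 1/6; weight (1/4)·(1/6) = 1/24.
The weights sum to 1/4.
So P(the car behind door 4 | the host opened door 3) = (1/24) / (1/4) = 1/6.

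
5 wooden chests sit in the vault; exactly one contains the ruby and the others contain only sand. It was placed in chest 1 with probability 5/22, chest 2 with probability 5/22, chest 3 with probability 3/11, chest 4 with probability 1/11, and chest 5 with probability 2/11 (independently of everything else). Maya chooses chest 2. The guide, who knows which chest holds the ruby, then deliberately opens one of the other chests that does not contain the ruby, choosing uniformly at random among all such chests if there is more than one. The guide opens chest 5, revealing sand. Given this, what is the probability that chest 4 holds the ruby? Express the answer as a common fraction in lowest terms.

8/67

Condition on the true location of the ruby.
If it is in chest 1 (prior 5/22): the guide has 3 equally likely choices, so probability 1/3; weight (5/22)·(1/3) = 5/66.
If it is in chest 2 (prior 5/22): the guide has 4 equally likely choices, so probability 1/4; weight (5/22)·(1/4) = 5/88.
If it is in chest 3 (prior 3/11): the guide has 3 equally likely choices, so probability 1/3; weight (3/11)·(1/3) = 1/11.
If it is in chest 4 (prior 1/11): the guide has 3 equally likely choices, so probability 1/3; weight (1/11)·(1/3) = 1/33.
If it is in chest 5 (prior 2/11): the guide opened chest 5, so this case is ruled out; weight (2/11)·0 = 0.
The weights sum to 67/264.
So P(the ruby in chest 4 | the guide opened chest 5) = (1/33) / (67/264) = 8/67.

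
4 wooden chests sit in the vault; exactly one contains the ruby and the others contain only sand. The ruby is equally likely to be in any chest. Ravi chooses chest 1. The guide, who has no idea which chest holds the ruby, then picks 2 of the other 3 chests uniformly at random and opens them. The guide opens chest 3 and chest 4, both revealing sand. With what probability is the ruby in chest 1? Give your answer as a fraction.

Condition on the true location of the ruby.
If it is in either of chests 1 and 2 (prior 1/4 each): the guide picks exactly this set with probability 1/3 regardless, and none is the prize; weight (1/4)·(1/3) = 1/12 each.
If it is in either of chests 3 and 4 (prior 1/4 each): that chest was opened and seen not to hold the prize — ruled out; weight (1/4)·0 = 0 each.
The weights sum to 1/6.
So P(the ruby in chest 1 | the guide opened chest 3 and chest 4) = (1/12) / (1/6) = 1/2.

1/2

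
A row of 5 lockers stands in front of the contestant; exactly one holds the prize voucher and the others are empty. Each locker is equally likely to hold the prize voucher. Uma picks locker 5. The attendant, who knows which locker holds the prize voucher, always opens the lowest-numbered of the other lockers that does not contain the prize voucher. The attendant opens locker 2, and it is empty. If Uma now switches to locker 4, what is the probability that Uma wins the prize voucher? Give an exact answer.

0

Condition on the true location of the prize voucher.
If it is in locker 1 (prior 1/5): locker 2 is the lowest-numbered option available, probability 1; weight (1/5)·1 = 1/5.
If it is in locker 2 (prior 1/5): the attendant opened locker 2, so this case is ruled out; weight (1/5)·0 = 0.
If it is in any of lockers 3, 4, and 5 (prior 1/5 each): the attendant would have opened locker 1 instead, probability 0; weight (1/5)·0 = 0 each.
The weights sum to 1/5.
So P(the prize voucher in locker 4 | the attendant opened locker 2) = 0 / (1/5) = 0.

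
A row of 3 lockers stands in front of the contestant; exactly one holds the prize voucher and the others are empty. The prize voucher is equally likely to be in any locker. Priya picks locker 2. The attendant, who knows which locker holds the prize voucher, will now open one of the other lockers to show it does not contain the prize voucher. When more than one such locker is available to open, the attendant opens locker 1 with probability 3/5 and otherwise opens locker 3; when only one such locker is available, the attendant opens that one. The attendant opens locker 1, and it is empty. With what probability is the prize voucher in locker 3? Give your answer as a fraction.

5/8

Consider each possible location of the prize voucher in turn.
If it is in locker 1 (prior 1/3): the attendant opened locker 1, so this case is ruled out; weight (1/3)·0 = 0.
If it is in locker 2 (prior 1/3): locker 1 is available, opened with probability 3/5; weight (1/3)·(3/5) = 1/5.
If it is in locker 3 (prior 1/3): only locker 1 is available, probability 1; weight (1/3)·1 = 1/3.
The weights sum to 8/15.
So P(the prize voucher in locker 3 | the attendant opened locker 1) = (1/3) / (8/15) = 5/8.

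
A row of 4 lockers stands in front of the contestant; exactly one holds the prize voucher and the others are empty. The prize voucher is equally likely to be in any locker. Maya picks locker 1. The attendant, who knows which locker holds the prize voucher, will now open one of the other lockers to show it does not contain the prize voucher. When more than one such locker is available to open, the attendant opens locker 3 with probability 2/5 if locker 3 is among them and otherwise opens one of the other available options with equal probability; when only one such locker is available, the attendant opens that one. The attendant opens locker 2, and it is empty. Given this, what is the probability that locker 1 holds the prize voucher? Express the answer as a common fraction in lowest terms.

3/14

Apply Bayes' rule, conditioning on where the prize voucher actually is.
If it is in locker 1 (prior 1/4): locker 3 is available but not opened; locker 2 gets probability (1 − 2/5)/2 = 3/10; weight (1/4)·(3/10) = 3/40.
If it is in locker 2 (prior 1/4): the attendant opened locker 2, so this case is ruled out; weight (1/4)·0 = 0.
If it is in locker 3 (prior 1/4): locker 3 holds the prize so is unavailable; the attendant chooses uniformly among the 2 others, probability 1/2; weight (1/4)·(1/2) = 1/8.
If it is in locker 4 (prior 1/4): locker 3 is available but not opened, probability 3/5; weight (1/4)·(3/5) = 3/20.
The weights sum to 7/20.
So P(the prize voucher in locker 1 | the attendant opened locker 2) = (3/40) / (7/20) = 3/14.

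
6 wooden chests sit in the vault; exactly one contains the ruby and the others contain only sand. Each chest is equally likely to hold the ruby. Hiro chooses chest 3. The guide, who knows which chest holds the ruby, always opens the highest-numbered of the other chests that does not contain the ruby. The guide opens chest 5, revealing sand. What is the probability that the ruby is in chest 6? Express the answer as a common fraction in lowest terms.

Condition on the true location of the ruby.
If it is in any of chests 1, 2, 3, and 4 (prior 1/6 each): the guide would have opened chest 6 instead, probability 0; weight (1/6)·0 = 0 each.
If it is in chest 5 (prior 1/6): the guide opened chest 5, so this case is ruled out; weight (1/6)·0 = 0.
If it is in chest 6 (prior 1/6): chest 5 is the highest-numbered option available, probability 1; weight (1/6)·1 = 1/6.
The weights sum to 1/6.
So P(the ruby in chest 6 | the guide opened chest 5) = (1/6) / (1/6) = 1.

1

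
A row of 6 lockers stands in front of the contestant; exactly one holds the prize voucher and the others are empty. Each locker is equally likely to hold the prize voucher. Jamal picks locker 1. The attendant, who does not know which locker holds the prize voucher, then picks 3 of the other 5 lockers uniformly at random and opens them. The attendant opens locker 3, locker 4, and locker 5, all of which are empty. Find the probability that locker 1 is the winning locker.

Because the attendant chose which lockers to open without knowing where the prize voucher is, the choice is independent of the prize location. Learning that none of the 3 opened lockers holds the prize voucher simply rules out those 3 locations and leaves the remaining 3 lockers still equally likely by symmetry.
So P(the prize voucher in locker 1) = 1/3.

1/3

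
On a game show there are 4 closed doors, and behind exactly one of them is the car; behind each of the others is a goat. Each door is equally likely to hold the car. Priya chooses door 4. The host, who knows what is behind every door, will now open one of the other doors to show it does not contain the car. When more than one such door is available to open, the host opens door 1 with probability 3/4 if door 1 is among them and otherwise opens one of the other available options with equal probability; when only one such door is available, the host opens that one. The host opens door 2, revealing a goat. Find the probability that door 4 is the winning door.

1/7

Consider each possible location of the car in turn.
If it is behind door 1 (prior 1/4): door 1 holds the prize so is unavailable; the host chooses uniformly among the 2 others, probability 1/2; weight (1/4)·(1/2) = 1/8.
If it is behind door 2 (prior 1/4): the host opened door 2, so this case is ruled out; weight (1/4)·0 = 0.
If it is behind door 3 (prior 1/4): door 1 is available but not opened, probability 1/4; weight (1/4)·(1/4) = 1/16.
If it is behind door 4 (prior 1/4): door 1 is available but not opened; door 2 gets probability (1 − 3/4)/2 = 1/8; weight (1/4)·(1/8) = 1/32.
The weights sum to 7/32.
So P(the car behind door 4 | the host opened door 2) = (1/32) / (7/32) = 1/7.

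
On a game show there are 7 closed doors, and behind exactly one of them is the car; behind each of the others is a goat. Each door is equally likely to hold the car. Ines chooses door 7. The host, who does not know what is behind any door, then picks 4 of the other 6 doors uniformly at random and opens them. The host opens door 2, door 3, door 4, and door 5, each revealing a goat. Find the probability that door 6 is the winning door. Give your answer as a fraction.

Because the host chose which doors to open without knowing where the car is, the choice is independent of the prize location. Learning that none of the 4 opened doors holds the car simply rules out those 4 locations and leaves the remaining 3 doors still equally likely by symmetry.
So P(the car behind door 6) = 1/3.

1/3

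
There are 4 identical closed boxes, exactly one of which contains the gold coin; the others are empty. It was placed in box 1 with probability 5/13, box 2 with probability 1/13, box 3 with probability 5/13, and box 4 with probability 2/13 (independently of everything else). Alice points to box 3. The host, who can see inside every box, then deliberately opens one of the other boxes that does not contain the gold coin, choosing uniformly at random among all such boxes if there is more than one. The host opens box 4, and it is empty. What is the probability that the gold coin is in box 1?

15/28

Condition on the true location of the gold coin.
If it is in box 1 (prior 5/13): the host has 2 equally likely choices, so probability 1/2; weight (5/13)·(1/2) = 5/26.
If it is in box 2 (prior 1/13): the host has 2 equally likely choices, so probability 1/2; weight (1/13)·(1/2) = 1/26.
If it is in box 3 (prior 5/13): the host has 3 equally likely choices, so probability 1/3; weight (5/13)·(1/3) = 5/39.
If it is in box 4 (prior 2/13): the host opened box 4, so this case is ruled out; weight (2/13)·0 = 0.
The weights sum to 14/39.
So P(the gold coin in box 1 | the host opened box 4) = (5/26) / (14/39) = 15/28.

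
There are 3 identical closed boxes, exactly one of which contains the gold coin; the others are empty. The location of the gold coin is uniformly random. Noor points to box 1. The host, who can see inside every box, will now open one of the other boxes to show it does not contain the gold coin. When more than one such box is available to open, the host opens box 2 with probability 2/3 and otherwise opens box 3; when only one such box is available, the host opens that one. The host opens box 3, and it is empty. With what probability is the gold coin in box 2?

3/4

Apply Bayes' rule, conditioning on where the gold coin actually is.
If it is in box 1 (prior 1/3): box 2 is available but not opened, probability 1/3; weight (1/3)·(1/3) = 1/9.
If it is in box 2 (prior 1/3): only box 3 is available, probability 1; weight (1/3)·1 = 1/3.
If it is in box 3 (prior 1/3): the host opened box 3, so this case is ruled out; weight (1/3)·0 = 0.
The weights sum to 4/9.
So P(the gold coin in box 2 | the host opened box 3) = (1/3) / (4/9) = 3/4.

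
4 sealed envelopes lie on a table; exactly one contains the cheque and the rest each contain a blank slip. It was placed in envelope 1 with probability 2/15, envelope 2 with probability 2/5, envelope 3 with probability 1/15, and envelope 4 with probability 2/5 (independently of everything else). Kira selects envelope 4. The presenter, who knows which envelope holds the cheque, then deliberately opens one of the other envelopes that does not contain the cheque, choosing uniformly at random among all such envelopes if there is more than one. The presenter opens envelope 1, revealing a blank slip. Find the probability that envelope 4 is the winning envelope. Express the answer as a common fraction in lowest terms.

4/11

Consider each possible location of the cheque in turn.
If it is in envelope 1 (prior 2/15): the presenter opened envelope 1, so this case is ruled out; weight (2/15)·0 = 0.
If it is in envelope 2 (prior 2/5): the presenter has 2 equally likely choices, so probability 1/2; weight (2/5)·(1/2) = 1/5.
If it is in envelope 3 (prior 1/15): the presenter has 2 equally likely choices, so probability 1/2; weight (1/15)·(1/2) = 1/30.
If it is in envelope 4 (prior 2/5): the presenter has 3 equally likely choices, so probability 1/3; weight (2/5)·(1/3) = 2/15.
The weights sum to 11/30.
So P(the cheque in envelope 4 | the presenter opened envelope 1) = (2/15) / (11/30) = 4/11.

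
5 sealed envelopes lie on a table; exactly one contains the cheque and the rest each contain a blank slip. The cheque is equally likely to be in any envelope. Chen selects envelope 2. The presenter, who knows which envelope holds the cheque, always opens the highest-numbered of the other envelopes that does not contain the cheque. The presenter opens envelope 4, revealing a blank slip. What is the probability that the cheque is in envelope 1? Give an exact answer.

Consider each possible location of the cheque in turn.
If it is in any of envelopes 1, 2, and 3 (prior 1/5 each): the presenter would have opened envelope 5 instead, probability 0; weight (1/5)·0 = 0 each.
If it is in envelope 4 (prior 1/5): the presenter opened envelope 4, so this case is ruled out; weight (1/5)·0 = 0.
If it is in envelope 5 (prior 1/5): envelope 4 is the highest-numbered option available, probability 1; weight (1/5)·1 = 1/5.
The weights sum to 1/5.
So P(the cheque in envelope 1 | the presenter opened envelope 4) = 0 / (1/5) = 0.

0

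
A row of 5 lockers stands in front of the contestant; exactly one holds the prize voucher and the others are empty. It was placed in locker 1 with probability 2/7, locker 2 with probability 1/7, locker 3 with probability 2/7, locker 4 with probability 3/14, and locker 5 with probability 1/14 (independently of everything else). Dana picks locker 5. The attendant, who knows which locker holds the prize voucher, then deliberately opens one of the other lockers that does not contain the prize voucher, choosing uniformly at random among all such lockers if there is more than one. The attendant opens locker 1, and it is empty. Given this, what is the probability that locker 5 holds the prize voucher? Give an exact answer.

Condition on the true location of the prize voucher.
If it is in locker 1 (prior 2/7): the attendant opened locker 1, so this case is ruled out; weight (2/7)·0 = 0.
If it is in locker 2 (prior 1/7): the attendant has 3 equally likely choices, so probability 1/3; weight (1/7)·(1/3) = 1/21.
If it is in locker 3 (prior 2/7): the attendant has 3 equally likely choices, so probability 1/3; weight (2/7)·(1/3) = 2/21.
If it is in locker 4 (prior 3/14): the attendant has 3 equally likely choices, so probability 1/3; weight (3/14)·(1/3) = 1/14.
If it is in locker 5 (prior 1/14): the attendant has 4 equally likely choices, so probability 1/4; weight (1/14)·(1/4) = 1/56.
The weights sum to 13/56.
So P(the prize voucher in locker 5 | the attendant opened locker 1) = (1/56) / (13/56) = 1/13.

1/13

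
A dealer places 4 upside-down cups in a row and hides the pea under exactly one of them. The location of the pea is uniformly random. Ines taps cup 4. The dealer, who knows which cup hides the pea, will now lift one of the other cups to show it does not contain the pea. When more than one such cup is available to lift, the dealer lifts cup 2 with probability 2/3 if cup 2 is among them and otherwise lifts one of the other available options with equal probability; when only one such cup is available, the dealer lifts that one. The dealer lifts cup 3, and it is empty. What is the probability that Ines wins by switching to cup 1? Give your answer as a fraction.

1/3

Apply Bayes' rule, conditioning on where the pea actually is.
If it is under cup 1 (prior 1/4): cup 2 is available but not opened, probability 1/3; weight (1/4)·(1/3) = 1/12.
If it is under cup 2 (prior 1/4): cup 2 holds the prize so is unavailable; the dealer chooses uniformly among the 2 others, probability 1/2; weight (1/4)·(1/2) = 1/8.
If it is under cup 3 (prior 1/4): the dealer opened cup 3, so this case is ruled out; weight (1/4)·0 = 0.
If it is under cup 4 (prior 1/4): cup 2 is available but not opened; cup 3 gets probability (1 − 2/3)/2 = 1/6; weight (1/4)·(1/6) = 1/24.
The weights sum to 1/4.
So P(the pea under cup 1 | the dealer opened cup 3) = (1/12) / (1/4) = 1/3.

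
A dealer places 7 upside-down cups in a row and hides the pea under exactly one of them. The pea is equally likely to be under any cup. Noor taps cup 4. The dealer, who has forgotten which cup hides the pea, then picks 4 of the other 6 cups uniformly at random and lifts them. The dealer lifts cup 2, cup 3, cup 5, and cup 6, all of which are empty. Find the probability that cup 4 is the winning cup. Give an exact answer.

Consider each possible location of the pea in turn.
If it is under any of cups 1, 4, and 7 (prior 1/7 each): the dealer picks exactly this set with probability 1/15 regardless, and none is the prize; weight (1/7)·(1/15) = 1/105 each.
If it is under any of cups 2, 3, 5, and 6 (prior 1/7 each): that cup was opened and seen not to hold the prize — ruled out; weight (1/7)·0 = 0 each.
The weights sum to 1/35.
So P(the pea under cup 4 | the dealer opened cup 2, cup 3, cup 5, and cup 6) = (1/105) / (1/35) = 1/3.

1/3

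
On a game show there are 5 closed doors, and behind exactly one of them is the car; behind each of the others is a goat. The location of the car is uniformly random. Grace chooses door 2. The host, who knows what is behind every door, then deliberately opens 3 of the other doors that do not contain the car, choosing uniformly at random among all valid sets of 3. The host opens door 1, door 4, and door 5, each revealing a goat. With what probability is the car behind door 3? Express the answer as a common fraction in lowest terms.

4/5

Apply Bayes' rule, conditioning on where the car actually is.
If it is behind any of doors 1, 4, and 5 (prior 1/5 each): that door was opened and seen not to hold the prize — ruled out; weight (1/5)·0 = 0 each.
If it is behind door 2 (prior 1/5): the host has 4 equally likely choices, so probability 1/4; weight (1/5)·(1/4) = 1/20.
If it is behind door 3 (prior 1/5): the host has no choice, probability 1; weight (1/5)·1 = 1/5.
The weights sum to 1/4.
So P(the car behind door 3 | the host opened door 1, door 4, and door 5) = (1/5) / (1/4) = 4/5.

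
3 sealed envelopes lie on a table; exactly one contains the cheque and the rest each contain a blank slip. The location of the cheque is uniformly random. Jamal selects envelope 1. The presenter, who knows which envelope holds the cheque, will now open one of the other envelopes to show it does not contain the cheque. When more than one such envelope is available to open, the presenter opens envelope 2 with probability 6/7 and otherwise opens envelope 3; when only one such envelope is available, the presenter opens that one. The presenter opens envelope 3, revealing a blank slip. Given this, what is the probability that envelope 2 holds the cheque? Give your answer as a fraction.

7/8

Consider each possible location of the cheque in turn.
If it is in envelope 1 (prior 1/3): envelope 2 is available but not opened, probability 1/7; weight (1/3)·(1/7) = 1/21.
If it is in envelope 2 (prior 1/3): only envelope 3 is available, probability 1; weight (1/3)·1 = 1/3.
If it is in envelope 3 (prior 1/3): the presenter opened envelope 3, so this case is ruled out; weight (1/3)·0 = 0.
The weights sum to 8/21.
So P(the cheque in envelope 2 | the presenter opened envelope 3) = (1/3) / (8/21) = 7/8.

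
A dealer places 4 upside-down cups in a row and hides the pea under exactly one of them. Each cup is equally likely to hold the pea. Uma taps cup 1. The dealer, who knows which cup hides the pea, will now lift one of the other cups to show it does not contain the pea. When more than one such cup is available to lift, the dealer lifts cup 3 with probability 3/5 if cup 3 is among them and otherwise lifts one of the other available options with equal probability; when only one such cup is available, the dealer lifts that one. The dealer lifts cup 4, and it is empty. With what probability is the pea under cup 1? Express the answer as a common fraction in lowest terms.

2/11

Consider each possible location of the pea in turn.
If it is under cup 1 (prior 1/4): cup 3 is available but not opened; cup 4 gets probability (1 − 3/5)/2 = 1/5; weight (1/4)·(1/5) = 1/20.
If it is under cup 2 (prior 1/4): cup 3 is available but not opened, probability 2/5; weight (1/4)·(2/5) = 1/10.
If it is under cup 3 (prior 1/4): cup 3 holds the prize so is unavailable; the dealer chooses uniformly among the 2 others, probability 1/2; weight (1/4)·(1/2) = 1/8.
If it is under cup 4 (prior 1/4): the dealer opened cup 4, so this case is ruled out; weight (1/4)·0 = 0.
The weights sum to 11/40.
So P(the pea under cup 1 | the dealer opened cup 4) = (1/20) / (11/40) = 2/11.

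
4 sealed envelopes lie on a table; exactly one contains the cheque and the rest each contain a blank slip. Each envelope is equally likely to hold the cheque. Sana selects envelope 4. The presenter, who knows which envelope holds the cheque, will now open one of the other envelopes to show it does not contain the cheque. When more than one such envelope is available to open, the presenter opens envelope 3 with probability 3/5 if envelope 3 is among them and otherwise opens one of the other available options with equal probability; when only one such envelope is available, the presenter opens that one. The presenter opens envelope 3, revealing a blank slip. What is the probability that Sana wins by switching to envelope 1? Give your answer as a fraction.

1/3

Consider each possible location of the cheque in turn.
If it is in any of envelopes 1, 2, and 4 (prior 1/4 each): envelope 3 is available, opened with probability 3/5; weight (1/4)·(3/5) = 3/20 each.
If it is in envelope 3 (prior 1/4): the presenter opened envelope 3, so this case is ruled out; weight (1/4)·0 = 0.
The weights sum to 9/20.
So P(the cheque in envelope 1 | the presenter opened envelope 3) = (3/20) / (9/20) = 1/3.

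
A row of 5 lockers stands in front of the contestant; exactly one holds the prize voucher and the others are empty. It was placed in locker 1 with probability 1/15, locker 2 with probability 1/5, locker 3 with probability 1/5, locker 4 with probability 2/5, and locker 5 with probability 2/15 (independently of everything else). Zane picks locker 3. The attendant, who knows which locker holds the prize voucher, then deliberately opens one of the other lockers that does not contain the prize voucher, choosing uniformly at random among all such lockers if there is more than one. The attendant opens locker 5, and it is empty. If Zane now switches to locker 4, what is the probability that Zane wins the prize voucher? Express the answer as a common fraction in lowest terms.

Consider each possible location of the prize voucher in turn.
If it is in locker 1 (prior 1/15): the attendant has 3 equally likely choices, so probability 1/3; weight (1/15)·(1/3) = 1/45.
If it is in locker 2 (prior 1/5): the attendant has 3 equally likely choices, so probability 1/3; weight (1/5)·(1/3) = 1/15.
If it is in locker 3 (prior 1/5): the attendant has 4 equally likely choices, so probability 1/4; weight (1/5)·(1/4) = 1/20.
If it is in locker 4 (prior 2/5): the attendant has 3 equally likely choices, so probability 1/3; weight (2/5)·(1/3) = 2/15.
If it is in locker 5 (prior 2/15): the attendant opened locker 5, so this case is ruled out; weight (2/15)·0 = 0.
The weights sum to 49/180.
So P(the prize voucher in locker 4 | the attendant opened locker 5) = (2/15) / (49/180) = 24/49.

24/49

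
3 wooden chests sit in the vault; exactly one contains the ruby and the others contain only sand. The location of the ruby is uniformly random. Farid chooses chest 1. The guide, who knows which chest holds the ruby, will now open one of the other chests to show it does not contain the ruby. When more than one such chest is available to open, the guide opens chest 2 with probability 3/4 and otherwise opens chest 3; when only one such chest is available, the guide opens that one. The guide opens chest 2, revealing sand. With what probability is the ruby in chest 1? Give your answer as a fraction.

3/7

Apply Bayes' rule, conditioning on where the ruby actually is.
If it is in chest 1 (prior 1/3): chest 2 is available, opened with probability 3/4; weight (1/3)·(3/4) = 1/4.
If it is in chest 2 (prior 1/3): the guide opened chest 2, so this case is ruled out; weight (1/3)·0 = 0.
If it is in chest 3 (prior 1/3): only chest 2 is available, probability 1; weight (1/3)·1 = 1/3.
The weights sum to 7/12.
So P(the ruby in chest 1 | the guide opened chest 2) = (1/4) / (7/12) = 3/7.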